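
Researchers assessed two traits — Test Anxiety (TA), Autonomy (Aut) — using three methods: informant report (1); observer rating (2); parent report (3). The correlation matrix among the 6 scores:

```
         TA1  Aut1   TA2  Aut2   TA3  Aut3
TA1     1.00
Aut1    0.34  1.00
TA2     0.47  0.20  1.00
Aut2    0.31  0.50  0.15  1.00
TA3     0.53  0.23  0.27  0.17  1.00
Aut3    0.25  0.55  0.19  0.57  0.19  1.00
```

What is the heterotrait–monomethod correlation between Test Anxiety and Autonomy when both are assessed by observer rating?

0.15

Different traits, same method: r(TA2, Aut2) = 0.15.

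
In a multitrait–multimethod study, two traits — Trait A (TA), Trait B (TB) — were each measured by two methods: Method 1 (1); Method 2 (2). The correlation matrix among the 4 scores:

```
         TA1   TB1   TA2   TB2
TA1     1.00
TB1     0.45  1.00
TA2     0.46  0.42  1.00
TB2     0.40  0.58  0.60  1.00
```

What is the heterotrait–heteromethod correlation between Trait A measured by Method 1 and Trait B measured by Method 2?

0.40

Different traits and methods: r(TA1, TB2) = 0.40.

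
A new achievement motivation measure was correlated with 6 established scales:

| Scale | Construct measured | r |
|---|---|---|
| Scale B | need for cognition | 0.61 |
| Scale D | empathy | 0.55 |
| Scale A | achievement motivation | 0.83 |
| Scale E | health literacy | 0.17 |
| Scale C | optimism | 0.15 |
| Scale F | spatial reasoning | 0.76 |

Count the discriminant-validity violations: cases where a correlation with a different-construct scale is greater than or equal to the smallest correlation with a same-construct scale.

0

Convergent (same construct = achievement motivation): Scale A.
Smallest convergent = 0.83. Discriminant values: 0.61, 0.55, 0.17, 0.15, 0.76; count ≥ 0.83 → 0.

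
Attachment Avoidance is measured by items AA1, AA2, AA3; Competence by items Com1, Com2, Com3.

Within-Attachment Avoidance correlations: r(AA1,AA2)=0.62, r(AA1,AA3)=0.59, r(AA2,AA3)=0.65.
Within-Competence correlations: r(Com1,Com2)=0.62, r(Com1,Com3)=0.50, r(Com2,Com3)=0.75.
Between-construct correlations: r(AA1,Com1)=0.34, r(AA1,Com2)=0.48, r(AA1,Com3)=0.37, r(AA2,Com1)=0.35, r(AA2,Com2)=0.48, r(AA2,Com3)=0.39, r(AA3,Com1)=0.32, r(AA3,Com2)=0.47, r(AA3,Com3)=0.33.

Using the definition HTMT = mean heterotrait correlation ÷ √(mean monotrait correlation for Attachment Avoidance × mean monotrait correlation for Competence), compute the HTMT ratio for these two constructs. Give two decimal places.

Mean between = 3.53/9 = 0.3922.
Mean within-AA = 1.86/3 = 0.6200; mean within-Com = 1.87/3 = 0.6233.
Geometric mean = √(0.6200 × 0.6233) = 0.6216.
HTMT = 0.3922 / 0.6216 = 0.63.

0.63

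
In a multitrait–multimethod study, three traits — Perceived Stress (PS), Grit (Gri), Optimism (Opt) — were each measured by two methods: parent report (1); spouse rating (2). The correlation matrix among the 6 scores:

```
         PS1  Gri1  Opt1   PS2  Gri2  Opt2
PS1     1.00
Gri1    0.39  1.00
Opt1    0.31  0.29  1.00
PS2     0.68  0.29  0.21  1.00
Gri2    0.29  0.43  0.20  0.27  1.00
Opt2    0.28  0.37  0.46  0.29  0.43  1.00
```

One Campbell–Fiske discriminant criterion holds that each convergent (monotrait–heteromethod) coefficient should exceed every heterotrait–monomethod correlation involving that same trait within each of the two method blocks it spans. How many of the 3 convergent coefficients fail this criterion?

1

Convergent coefficients and their comparison sets:
PS (methods 1·2): 0.68 vs {0.39, 0.27, 0.31, 0.29} → pass.
Gri (methods 1·2): 0.43 vs {0.39, 0.27, 0.29, 0.43} → fail.
Opt (methods 1·2): 0.46 vs {0.31, 0.29, 0.29, 0.43} → pass.
1 of 3 fail.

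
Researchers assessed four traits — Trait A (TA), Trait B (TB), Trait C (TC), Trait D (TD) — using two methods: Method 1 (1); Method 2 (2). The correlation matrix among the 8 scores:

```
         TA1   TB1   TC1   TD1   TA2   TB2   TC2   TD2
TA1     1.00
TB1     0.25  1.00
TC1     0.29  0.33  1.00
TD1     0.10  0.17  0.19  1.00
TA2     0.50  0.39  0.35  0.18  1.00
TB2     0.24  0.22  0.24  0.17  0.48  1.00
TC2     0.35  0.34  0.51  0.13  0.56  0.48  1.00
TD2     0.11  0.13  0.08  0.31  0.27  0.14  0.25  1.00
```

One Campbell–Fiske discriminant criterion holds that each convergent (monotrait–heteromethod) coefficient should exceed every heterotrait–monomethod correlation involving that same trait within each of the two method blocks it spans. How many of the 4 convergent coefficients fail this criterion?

Convergent coefficients and their comparison sets:
TA (methods 1·2): 0.50 vs {0.25, 0.48, 0.29, 0.56, 0.10, 0.27} → fail.
TB (methods 1·2): 0.22 vs {0.25, 0.48, 0.33, 0.48, 0.17, 0.14} → fail.
TC (methods 1·2): 0.51 vs {0.29, 0.56, 0.33, 0.48, 0.19, 0.25} → fail.
TD (methods 1·2): 0.31 vs {0.10, 0.27, 0.17, 0.14, 0.19, 0.25} → pass.
3 of 4 fail.

3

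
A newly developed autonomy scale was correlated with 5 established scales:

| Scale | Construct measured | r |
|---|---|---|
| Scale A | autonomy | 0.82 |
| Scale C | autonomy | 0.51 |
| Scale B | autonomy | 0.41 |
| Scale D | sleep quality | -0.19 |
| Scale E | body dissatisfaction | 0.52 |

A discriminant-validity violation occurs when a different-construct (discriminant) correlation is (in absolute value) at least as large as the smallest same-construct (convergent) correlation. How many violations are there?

Convergent (same construct = autonomy): Scale A, Scale C, Scale B.
Smallest convergent = 0.41. Discriminant |r|: 0.19, 0.52; count ≥ 0.41 → 1.

1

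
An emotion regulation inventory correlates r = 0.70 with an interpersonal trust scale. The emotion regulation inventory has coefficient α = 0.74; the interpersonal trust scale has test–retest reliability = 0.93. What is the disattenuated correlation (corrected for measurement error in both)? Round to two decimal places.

r_true = r_obs / √(r_xx · r_yy) = 0.70 / √(0.74 × 0.93) = 0.70 / √0.6882 = 0.70 / 0.8296 ≈ 0.84.

0.84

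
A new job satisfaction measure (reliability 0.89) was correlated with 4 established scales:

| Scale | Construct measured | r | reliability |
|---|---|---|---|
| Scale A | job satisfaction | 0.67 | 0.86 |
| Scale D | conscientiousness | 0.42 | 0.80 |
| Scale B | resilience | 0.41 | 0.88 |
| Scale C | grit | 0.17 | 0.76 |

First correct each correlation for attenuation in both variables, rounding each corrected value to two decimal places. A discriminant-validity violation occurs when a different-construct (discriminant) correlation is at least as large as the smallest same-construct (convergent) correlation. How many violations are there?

Disattenuated r (r / √(r_scale · r_new)):
  Scale A (conv): 0.67 / √(0.86·0.89) = 0.77
  Scale D (disc): 0.42 / √(0.80·0.89) = 0.50
  Scale B (disc): 0.41 / √(0.88·0.89) = 0.46
  Scale C (disc): 0.17 / √(0.76·0.89) = 0.21
Smallest convergent = 0.77. Discriminant values: 0.50, 0.46, 0.21; count ≥ 0.77 → 0.

0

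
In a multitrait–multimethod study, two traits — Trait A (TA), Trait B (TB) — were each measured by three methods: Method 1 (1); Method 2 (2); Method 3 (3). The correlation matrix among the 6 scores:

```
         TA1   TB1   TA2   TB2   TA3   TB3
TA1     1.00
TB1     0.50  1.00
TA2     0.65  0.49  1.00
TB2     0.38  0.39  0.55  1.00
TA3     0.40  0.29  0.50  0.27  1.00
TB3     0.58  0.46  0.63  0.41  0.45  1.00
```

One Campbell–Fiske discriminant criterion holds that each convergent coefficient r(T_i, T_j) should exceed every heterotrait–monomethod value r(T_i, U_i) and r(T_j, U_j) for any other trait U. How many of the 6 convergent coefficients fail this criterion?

5

Each convergent coefficient versus the relevant comparison correlations:
TA (methods 1·2): 0.65 vs {0.50, 0.55} → pass.
TA (methods 1·3): 0.40 vs {0.50, 0.45} → fail.
TA (methods 2·3): 0.50 vs {0.55, 0.45} → fail.
TB (methods 1·2): 0.39 vs {0.50, 0.55} → fail.
TB (methods 1·3): 0.46 vs {0.50, 0.45} → fail.
TB (methods 2·3): 0.41 vs {0.55, 0.45} → fail.
5 of 6 fail.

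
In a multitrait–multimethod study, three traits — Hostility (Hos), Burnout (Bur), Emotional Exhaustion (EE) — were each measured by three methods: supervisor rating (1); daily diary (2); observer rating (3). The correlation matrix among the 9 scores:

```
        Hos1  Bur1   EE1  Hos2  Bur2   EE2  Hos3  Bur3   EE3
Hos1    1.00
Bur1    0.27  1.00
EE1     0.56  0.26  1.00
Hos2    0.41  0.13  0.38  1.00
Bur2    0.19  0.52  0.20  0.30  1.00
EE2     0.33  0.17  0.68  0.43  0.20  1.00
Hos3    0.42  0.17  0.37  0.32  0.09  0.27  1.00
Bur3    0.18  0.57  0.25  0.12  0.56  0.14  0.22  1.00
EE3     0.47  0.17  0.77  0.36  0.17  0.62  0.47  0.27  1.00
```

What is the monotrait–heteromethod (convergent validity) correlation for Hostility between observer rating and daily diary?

Same trait (Hos), different methods: r(Hos3, Hos2) = 0.32.

0.32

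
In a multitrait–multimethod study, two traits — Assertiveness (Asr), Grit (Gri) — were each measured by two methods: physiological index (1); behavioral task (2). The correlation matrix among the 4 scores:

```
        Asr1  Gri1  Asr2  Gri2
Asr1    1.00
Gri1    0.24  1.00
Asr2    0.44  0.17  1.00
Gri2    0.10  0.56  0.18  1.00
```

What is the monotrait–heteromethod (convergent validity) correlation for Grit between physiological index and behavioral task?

0.56

Same trait (Gri), different methods: r(Gri1, Gri2) = 0.56.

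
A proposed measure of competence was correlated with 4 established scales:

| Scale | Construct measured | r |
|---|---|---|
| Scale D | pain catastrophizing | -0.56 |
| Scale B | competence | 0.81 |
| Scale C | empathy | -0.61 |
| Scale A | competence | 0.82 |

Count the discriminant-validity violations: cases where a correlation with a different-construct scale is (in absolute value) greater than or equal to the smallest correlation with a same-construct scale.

0

Convergent (same construct = competence): Scale B, Scale A.
Smallest convergent = 0.81. Discriminant |r|: 0.56, 0.61; count ≥ 0.81 → 0.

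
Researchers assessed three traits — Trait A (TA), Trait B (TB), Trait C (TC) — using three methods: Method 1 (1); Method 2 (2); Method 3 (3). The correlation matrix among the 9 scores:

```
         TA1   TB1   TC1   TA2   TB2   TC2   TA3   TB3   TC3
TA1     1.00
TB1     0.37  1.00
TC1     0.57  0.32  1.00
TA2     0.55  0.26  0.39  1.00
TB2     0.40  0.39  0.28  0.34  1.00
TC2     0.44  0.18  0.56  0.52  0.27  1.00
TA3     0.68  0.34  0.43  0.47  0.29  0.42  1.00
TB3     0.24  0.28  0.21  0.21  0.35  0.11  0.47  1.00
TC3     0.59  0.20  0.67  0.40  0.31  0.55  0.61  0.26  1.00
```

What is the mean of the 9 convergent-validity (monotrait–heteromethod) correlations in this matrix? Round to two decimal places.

0.50

Convergent values: 0.55, 0.68, 0.47, 0.39, 0.28, 0.35, 0.56, 0.67, 0.55; mean = 4.50/9 = 0.50.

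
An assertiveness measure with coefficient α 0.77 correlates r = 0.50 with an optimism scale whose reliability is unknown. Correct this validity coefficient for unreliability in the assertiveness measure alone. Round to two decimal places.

Single correction: r_c = r_obs / √r_xx = 0.50 / √0.77 = 0.50 / 0.8775 ≈ 0.57.

0.57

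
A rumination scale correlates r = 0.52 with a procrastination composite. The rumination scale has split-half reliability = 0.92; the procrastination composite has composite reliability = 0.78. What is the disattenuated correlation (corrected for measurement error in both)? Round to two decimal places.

0.61

r_true = r_obs / √(r_xx · r_yy) = 0.52 / √(0.92 × 0.78) = 0.52 / √0.7176 = 0.52 / 0.8471 ≈ 0.61.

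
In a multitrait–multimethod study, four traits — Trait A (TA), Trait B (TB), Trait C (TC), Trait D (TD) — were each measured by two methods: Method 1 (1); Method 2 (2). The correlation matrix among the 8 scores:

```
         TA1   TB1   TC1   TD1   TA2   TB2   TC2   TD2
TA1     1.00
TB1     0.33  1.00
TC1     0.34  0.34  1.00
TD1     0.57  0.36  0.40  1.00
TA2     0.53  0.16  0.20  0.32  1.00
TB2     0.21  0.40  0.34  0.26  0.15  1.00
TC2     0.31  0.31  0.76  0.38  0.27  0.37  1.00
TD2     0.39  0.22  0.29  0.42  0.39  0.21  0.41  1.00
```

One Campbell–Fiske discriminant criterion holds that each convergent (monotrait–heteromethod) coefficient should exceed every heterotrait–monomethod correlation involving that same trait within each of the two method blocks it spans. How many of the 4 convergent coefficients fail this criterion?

Checking each validity diagonal entry against its comparison values:
TA (methods 1·2): 0.53 vs {0.33, 0.15, 0.34, 0.27, 0.57, 0.39} → fail.
TB (methods 1·2): 0.40 vs {0.33, 0.15, 0.34, 0.37, 0.36, 0.21} → pass.
TC (methods 1·2): 0.76 vs {0.34, 0.27, 0.34, 0.37, 0.40, 0.41} → pass.
TD (methods 1·2): 0.42 vs {0.57, 0.39, 0.36, 0.21, 0.40, 0.41} → fail.
2 of 4 fail.

2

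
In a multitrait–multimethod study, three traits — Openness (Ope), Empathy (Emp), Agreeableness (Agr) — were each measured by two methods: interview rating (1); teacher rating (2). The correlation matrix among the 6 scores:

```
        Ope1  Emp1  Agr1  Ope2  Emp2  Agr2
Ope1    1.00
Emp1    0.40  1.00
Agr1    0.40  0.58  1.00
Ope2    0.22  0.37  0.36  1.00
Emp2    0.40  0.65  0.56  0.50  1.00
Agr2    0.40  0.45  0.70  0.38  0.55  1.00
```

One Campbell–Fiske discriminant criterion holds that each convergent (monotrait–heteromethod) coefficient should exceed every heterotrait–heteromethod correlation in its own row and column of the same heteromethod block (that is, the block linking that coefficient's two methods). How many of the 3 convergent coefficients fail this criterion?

1

Convergent coefficients and their comparison sets:
Ope (methods 1·2): 0.22 vs {0.40, 0.37, 0.40, 0.36} → fail.
Emp (methods 1·2): 0.65 vs {0.37, 0.40, 0.45, 0.56} → pass.
Agr (methods 1·2): 0.70 vs {0.36, 0.40, 0.56, 0.45} → pass.
1 of 3 fail.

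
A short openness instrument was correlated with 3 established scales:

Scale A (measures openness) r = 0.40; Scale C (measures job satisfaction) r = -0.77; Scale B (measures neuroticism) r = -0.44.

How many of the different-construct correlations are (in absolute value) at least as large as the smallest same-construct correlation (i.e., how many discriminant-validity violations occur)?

2

Convergent (same construct = openness): Scale A.
Smallest convergent = 0.40. Discriminant |r|: 0.77, 0.44; count ≥ 0.40 → 2.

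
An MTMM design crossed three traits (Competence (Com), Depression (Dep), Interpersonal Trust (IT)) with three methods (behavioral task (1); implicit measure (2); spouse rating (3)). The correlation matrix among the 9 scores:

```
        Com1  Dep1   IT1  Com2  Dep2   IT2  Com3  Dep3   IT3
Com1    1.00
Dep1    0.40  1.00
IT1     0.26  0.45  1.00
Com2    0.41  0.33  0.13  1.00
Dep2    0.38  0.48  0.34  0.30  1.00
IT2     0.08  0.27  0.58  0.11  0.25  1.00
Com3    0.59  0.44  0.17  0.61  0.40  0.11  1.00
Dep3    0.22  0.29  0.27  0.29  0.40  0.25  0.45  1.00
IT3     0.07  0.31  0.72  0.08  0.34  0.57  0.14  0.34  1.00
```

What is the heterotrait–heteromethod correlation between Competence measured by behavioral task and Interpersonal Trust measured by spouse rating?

0.07

Different traits and methods: r(Com1, IT3) = 0.07.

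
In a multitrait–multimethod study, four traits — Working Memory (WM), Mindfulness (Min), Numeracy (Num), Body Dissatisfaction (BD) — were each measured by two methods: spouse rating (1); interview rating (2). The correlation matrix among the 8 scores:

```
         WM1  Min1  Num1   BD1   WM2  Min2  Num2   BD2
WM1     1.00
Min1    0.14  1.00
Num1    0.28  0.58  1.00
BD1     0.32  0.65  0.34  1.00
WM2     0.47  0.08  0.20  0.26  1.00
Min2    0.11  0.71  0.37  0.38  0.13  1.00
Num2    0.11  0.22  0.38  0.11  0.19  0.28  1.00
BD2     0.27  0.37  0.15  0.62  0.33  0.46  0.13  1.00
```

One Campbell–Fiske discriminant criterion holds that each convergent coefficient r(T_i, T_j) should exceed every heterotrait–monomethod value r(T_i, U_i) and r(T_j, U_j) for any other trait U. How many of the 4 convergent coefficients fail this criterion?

Checking each validity diagonal entry against its comparison values:
WM (methods 1·2): 0.47 vs {0.14, 0.13, 0.28, 0.19, 0.32, 0.33} → pass.
Min (methods 1·2): 0.71 vs {0.14, 0.13, 0.58, 0.28, 0.65, 0.46} → pass.
Num (methods 1·2): 0.38 vs {0.28, 0.19, 0.58, 0.28, 0.34, 0.13} → fail.
BD (methods 1·2): 0.62 vs {0.32, 0.33, 0.65, 0.46, 0.34, 0.13} → fail.
2 of 4 fail.

2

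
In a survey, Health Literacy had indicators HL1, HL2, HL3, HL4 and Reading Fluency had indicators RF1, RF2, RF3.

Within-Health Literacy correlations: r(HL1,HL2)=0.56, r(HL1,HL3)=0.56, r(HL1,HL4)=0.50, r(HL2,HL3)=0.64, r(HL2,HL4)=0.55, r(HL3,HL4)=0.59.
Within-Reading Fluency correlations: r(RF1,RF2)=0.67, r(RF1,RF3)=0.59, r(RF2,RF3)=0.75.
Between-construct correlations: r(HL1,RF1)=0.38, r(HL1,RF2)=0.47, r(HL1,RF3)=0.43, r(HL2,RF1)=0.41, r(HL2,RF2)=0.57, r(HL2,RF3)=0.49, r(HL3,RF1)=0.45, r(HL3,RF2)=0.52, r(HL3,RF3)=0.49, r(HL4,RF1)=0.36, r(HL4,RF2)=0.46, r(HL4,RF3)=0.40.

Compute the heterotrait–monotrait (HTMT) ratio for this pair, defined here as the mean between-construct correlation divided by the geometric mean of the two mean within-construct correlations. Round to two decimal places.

0.73

Mean between = 5.43/12 = 0.4525.
Mean within-HL = 3.40/6 = 0.5667; mean within-RF = 2.01/3 = 0.6700.
Geometric mean = √(0.5667 × 0.6700) = 0.6162.
HTMT = 0.4525 / 0.6162 = 0.73.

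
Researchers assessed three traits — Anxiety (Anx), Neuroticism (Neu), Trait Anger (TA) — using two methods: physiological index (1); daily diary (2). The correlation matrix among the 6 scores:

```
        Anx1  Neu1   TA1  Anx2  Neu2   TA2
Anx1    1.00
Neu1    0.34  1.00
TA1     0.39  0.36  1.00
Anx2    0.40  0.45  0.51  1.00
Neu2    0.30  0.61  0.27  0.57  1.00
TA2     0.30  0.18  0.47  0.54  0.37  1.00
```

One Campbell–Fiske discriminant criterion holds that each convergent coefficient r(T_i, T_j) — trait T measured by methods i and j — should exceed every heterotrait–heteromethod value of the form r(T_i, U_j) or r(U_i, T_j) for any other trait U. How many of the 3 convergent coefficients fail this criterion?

2

Convergent coefficients and their comparison sets:
Anx (methods 1·2): 0.40 vs {0.30, 0.45, 0.30, 0.51} → fail.
Neu (methods 1·2): 0.61 vs {0.45, 0.30, 0.18, 0.27} → pass.
TA (methods 1·2): 0.47 vs {0.51, 0.30, 0.27, 0.18} → fail.
2 of 3 fail.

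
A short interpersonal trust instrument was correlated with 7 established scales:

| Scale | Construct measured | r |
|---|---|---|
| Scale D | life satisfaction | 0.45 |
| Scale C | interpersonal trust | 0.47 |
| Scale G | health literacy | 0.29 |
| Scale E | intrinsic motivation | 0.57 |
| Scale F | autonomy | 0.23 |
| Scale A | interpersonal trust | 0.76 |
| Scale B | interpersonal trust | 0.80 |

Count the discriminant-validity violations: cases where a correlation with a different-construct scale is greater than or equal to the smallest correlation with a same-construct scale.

Convergent (same construct = interpersonal trust): Scale C, Scale A, Scale B.
Smallest convergent = 0.47. Discriminant values: 0.45, 0.29, 0.57, 0.23; count ≥ 0.47 → 1.

1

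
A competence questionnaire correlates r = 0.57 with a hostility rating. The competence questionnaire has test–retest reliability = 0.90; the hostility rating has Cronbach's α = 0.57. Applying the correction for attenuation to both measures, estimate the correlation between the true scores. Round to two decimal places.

r_true = r_obs / √(r_xx · r_yy) = 0.57 / √(0.90 × 0.57) = 0.57 / √0.5130 = 0.57 / 0.7162 ≈ 0.80.

0.80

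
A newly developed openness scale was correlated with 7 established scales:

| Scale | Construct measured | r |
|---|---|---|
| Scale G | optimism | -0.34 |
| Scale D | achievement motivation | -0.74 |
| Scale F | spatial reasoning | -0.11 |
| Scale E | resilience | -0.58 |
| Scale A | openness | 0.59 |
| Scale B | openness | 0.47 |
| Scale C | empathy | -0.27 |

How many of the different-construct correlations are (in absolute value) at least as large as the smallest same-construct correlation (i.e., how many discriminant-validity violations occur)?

2

Convergent (same construct = openness): Scale A, Scale B.
Smallest convergent = 0.47. Discriminant |r|: 0.34, 0.74, 0.11, 0.58, 0.27; count ≥ 0.47 → 2.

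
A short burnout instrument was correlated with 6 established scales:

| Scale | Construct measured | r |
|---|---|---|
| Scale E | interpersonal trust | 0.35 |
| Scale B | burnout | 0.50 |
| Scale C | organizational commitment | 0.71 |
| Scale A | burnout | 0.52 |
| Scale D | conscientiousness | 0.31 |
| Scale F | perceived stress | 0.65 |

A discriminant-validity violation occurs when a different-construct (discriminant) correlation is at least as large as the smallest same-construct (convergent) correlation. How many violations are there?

Convergent (same construct = burnout): Scale B, Scale A.
Smallest convergent = 0.50. Discriminant values: 0.35, 0.71, 0.31, 0.65; count ≥ 0.50 → 2.

2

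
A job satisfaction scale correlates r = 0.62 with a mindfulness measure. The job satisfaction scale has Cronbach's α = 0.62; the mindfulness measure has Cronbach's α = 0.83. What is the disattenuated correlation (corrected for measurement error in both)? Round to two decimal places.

r_true = r_obs / √(r_xx · r_yy) = 0.62 / √(0.62 × 0.83) = 0.62 / √0.5146 = 0.62 / 0.7174 ≈ 0.86.

0.86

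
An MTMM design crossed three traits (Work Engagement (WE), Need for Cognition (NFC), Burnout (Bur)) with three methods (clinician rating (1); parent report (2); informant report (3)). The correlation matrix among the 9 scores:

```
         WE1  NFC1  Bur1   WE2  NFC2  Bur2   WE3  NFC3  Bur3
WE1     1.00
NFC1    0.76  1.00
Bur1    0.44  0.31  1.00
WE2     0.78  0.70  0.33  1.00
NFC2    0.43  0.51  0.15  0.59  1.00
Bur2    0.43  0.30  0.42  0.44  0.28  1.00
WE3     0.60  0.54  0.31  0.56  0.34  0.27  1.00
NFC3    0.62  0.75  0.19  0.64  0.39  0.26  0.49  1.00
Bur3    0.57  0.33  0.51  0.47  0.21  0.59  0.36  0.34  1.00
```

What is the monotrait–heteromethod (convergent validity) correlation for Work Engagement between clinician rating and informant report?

0.60

Same trait (WE), different methods: r(WE1, WE3) = 0.60.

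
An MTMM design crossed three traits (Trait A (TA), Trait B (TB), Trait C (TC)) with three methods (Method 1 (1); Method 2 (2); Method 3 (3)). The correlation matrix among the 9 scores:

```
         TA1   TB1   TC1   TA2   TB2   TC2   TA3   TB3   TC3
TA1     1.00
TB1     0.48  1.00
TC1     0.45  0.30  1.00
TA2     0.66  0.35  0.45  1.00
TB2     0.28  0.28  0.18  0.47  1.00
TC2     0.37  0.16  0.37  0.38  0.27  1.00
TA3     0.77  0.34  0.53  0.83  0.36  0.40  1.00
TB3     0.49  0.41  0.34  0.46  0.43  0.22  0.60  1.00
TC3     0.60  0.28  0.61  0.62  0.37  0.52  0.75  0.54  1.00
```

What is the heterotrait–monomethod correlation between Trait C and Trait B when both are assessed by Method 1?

Different traits, same method: r(TC1, TB1) = 0.30.

0.30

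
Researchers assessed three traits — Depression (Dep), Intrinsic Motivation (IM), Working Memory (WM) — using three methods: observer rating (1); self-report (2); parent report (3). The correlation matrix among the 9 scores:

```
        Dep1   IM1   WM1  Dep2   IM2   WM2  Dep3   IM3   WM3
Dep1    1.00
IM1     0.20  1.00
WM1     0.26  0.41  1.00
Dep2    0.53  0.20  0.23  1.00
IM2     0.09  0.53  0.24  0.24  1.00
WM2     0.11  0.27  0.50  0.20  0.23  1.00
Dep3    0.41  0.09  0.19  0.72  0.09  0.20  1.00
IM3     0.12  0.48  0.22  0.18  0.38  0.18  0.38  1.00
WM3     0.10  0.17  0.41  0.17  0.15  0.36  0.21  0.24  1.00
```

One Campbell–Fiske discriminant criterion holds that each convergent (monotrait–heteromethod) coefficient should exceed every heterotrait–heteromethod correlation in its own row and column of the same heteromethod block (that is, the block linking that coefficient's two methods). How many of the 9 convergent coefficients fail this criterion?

0

Convergent coefficients and their comparison sets:
Dep (methods 1·2): 0.53 vs {0.09, 0.20, 0.11, 0.23} → pass.
Dep (methods 1·3): 0.41 vs {0.12, 0.09, 0.10, 0.19} → pass.
Dep (methods 2·3): 0.72 vs {0.18, 0.09, 0.17, 0.20} → pass.
IM (methods 1·2): 0.53 vs {0.20, 0.09, 0.27, 0.24} → pass.
IM (methods 1·3): 0.48 vs {0.09, 0.12, 0.17, 0.22} → pass.
IM (methods 2·3): 0.38 vs {0.09, 0.18, 0.15, 0.18} → pass.
WM (methods 1·2): 0.50 vs {0.23, 0.11, 0.24, 0.27} → pass.
WM (methods 1·3): 0.41 vs {0.19, 0.10, 0.22, 0.17} → pass.
WM (methods 2·3): 0.36 vs {0.20, 0.17, 0.18, 0.15} → pass.
0 of 9 fail.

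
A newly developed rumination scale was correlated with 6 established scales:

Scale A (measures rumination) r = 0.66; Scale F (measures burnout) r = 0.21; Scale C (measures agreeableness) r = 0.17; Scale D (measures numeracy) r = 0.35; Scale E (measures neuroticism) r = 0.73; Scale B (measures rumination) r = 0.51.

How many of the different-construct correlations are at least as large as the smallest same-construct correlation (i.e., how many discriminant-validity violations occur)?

Convergent (same construct = rumination): Scale A, Scale B.
Smallest convergent = 0.51. Discriminant values: 0.21, 0.17, 0.35, 0.73; count ≥ 0.51 → 1.

1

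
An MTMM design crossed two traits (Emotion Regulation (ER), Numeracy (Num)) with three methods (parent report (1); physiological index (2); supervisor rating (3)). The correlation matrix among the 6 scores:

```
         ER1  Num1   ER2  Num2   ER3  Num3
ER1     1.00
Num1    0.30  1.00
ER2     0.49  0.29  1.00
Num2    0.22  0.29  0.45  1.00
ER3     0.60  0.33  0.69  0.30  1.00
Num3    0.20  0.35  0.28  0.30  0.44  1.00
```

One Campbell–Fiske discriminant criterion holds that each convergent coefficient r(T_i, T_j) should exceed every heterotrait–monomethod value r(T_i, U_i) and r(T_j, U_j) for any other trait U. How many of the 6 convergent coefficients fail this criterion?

3

Each convergent coefficient versus the relevant comparison correlations:
ER (methods 1·2): 0.49 vs {0.30, 0.45} → pass.
ER (methods 1·3): 0.60 vs {0.30, 0.44} → pass.
ER (methods 2·3): 0.69 vs {0.45, 0.44} → pass.
Num (methods 1·2): 0.29 vs {0.30, 0.45} → fail.
Num (methods 1·3): 0.35 vs {0.30, 0.44} → fail.
Num (methods 2·3): 0.30 vs {0.45, 0.44} → fail.
3 of 6 fail.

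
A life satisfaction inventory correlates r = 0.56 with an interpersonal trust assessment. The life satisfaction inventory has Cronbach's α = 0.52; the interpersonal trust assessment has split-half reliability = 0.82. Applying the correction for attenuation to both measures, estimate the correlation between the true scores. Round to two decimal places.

r_true = r_obs / √(r_xx · r_yy) = 0.56 / √(0.52 × 0.82) = 0.56 / √0.4264 = 0.56 / 0.6530 ≈ 0.86.

0.86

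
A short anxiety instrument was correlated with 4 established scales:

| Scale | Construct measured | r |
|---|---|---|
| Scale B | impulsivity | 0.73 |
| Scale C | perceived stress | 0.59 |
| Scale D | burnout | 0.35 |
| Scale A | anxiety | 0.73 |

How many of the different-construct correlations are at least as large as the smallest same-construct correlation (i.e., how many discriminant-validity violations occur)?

Convergent (same construct = anxiety): Scale A.
Smallest convergent = 0.73. Discriminant values: 0.73, 0.59, 0.35; count ≥ 0.73 → 1.

1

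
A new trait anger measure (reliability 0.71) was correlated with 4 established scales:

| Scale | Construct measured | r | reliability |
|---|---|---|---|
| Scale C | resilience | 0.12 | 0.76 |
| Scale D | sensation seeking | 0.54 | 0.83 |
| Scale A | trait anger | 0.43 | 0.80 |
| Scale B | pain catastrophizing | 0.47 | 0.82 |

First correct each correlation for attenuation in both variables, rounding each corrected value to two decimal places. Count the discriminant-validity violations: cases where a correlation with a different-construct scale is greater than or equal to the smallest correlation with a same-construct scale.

Disattenuated r (r / √(r_scale · r_new)):
  Scale C (disc): 0.12 / √(0.76·0.71) = 0.16
  Scale D (disc): 0.54 / √(0.83·0.71) = 0.70
  Scale A (conv): 0.43 / √(0.80·0.71) = 0.57
  Scale B (disc): 0.47 / √(0.82·0.71) = 0.62
Smallest convergent = 0.57. Discriminant values: 0.16, 0.70, 0.62; count ≥ 0.57 → 2.

2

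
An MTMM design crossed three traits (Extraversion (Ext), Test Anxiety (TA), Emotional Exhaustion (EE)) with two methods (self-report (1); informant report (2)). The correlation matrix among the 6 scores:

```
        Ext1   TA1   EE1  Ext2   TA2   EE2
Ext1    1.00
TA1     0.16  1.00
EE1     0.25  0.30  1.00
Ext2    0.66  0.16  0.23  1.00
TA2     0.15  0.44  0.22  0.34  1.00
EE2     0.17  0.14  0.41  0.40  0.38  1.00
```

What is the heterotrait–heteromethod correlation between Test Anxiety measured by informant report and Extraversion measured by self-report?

0.15

Different traits and methods: r(TA2, Ext1) = 0.15.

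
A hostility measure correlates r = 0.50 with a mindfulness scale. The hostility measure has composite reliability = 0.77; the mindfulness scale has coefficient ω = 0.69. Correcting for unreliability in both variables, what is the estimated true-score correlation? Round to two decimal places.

0.69

r_true = r_obs / √(r_xx · r_yy) = 0.50 / √(0.77 × 0.69) = 0.50 / √0.5313 = 0.50 / 0.7289 ≈ 0.69.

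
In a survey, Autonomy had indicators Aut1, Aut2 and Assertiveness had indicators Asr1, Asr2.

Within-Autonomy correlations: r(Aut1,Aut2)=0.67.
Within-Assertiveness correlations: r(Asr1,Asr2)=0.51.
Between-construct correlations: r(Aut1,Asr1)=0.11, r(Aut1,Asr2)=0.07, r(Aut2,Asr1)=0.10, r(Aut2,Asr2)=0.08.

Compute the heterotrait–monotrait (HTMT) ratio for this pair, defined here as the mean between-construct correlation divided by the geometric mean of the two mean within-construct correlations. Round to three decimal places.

0.154

Between-construct mean = 0.36/4 = 0.0900.
Mean within-Aut = 0.67/1 = 0.6700; mean within-Asr = 0.51/1 = 0.5100.
Geometric mean = √(0.6700 × 0.5100) = 0.5846.
HTMT = 0.0900 / 0.5846 = 0.154.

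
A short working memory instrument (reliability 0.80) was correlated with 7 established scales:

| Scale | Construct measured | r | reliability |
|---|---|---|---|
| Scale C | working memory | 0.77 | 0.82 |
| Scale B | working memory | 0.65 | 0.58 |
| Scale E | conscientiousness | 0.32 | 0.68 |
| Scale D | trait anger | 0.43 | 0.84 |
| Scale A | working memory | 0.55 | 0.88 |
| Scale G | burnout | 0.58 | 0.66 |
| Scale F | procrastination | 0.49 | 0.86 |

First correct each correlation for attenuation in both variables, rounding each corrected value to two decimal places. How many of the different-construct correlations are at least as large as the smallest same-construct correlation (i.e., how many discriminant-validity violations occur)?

1

Disattenuated r (r / √(r_scale · r_new)):
  Scale C (conv): 0.77 / √(0.82·0.80) = 0.95
  Scale B (conv): 0.65 / √(0.58·0.80) = 0.95
  Scale E (disc): 0.32 / √(0.68·0.80) = 0.43
  Scale D (disc): 0.43 / √(0.84·0.80) = 0.52
  Scale A (conv): 0.55 / √(0.88·0.80) = 0.66
  Scale G (disc): 0.58 / √(0.66·0.80) = 0.80
  Scale F (disc): 0.49 / √(0.86·0.80) = 0.59
Smallest convergent = 0.66. Discriminant values: 0.43, 0.52, 0.80, 0.59; count ≥ 0.66 → 1.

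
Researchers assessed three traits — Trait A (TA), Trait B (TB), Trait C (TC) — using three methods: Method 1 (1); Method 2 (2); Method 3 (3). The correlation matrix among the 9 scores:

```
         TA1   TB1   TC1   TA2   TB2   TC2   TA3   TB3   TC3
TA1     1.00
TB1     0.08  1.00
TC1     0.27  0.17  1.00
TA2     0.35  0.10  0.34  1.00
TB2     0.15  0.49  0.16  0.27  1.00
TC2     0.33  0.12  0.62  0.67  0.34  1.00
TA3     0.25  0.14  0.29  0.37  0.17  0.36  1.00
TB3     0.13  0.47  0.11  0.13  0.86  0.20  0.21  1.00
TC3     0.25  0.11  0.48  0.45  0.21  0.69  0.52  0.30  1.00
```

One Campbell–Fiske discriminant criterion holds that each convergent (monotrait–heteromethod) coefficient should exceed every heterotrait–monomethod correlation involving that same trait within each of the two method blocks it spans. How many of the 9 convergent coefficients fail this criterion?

Each convergent coefficient versus the relevant comparison correlations:
TA (methods 1·2): 0.35 vs {0.08, 0.27, 0.27, 0.67} → fail.
TA (methods 1·3): 0.25 vs {0.08, 0.21, 0.27, 0.52} → fail.
TA (methods 2·3): 0.37 vs {0.27, 0.21, 0.67, 0.52} → fail.
TB (methods 1·2): 0.49 vs {0.08, 0.27, 0.17, 0.34} → pass.
TB (methods 1·3): 0.47 vs {0.08, 0.21, 0.17, 0.30} → pass.
TB (methods 2·3): 0.86 vs {0.27, 0.21, 0.34, 0.30} → pass.
TC (methods 1·2): 0.62 vs {0.27, 0.67, 0.17, 0.34} → fail.
TC (methods 1·3): 0.48 vs {0.27, 0.52, 0.17, 0.30} → fail.
TC (methods 2·3): 0.69 vs {0.67, 0.52, 0.34, 0.30} → pass.
5 of 9 fail.

5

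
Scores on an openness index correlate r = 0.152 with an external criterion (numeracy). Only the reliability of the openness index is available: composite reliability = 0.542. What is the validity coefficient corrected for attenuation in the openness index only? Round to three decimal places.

Single correction: r_c = r_obs / √r_xx = 0.152 / √0.542 = 0.152 / 0.7362 ≈ 0.206.

0.206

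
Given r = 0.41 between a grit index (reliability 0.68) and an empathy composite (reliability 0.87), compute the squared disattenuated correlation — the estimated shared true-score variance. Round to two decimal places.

Disattenuated r = 0.41 / √(0.68 × 0.87) = 0.41 / 0.7692 = 0.5330.
Shared true-score variance = 0.5330² = 0.2841 ≈ 0.28.

0.28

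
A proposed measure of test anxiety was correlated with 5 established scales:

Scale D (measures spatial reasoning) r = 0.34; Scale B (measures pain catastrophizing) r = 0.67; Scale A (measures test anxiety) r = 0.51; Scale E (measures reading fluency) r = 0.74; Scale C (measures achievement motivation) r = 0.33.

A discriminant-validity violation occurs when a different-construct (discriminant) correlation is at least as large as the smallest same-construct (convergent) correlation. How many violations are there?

Convergent (same construct = test anxiety): Scale A.
Smallest convergent = 0.51. Discriminant values: 0.34, 0.67, 0.74, 0.33; count ≥ 0.51 → 2.

2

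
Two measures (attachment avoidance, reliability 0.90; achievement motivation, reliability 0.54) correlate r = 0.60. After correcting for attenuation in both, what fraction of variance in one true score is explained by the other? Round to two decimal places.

Disattenuated r = 0.60 / √(0.90 × 0.54) = 0.60 / 0.6971 = 0.8607.
Shared true-score variance = 0.8607² = 0.7408 ≈ 0.74.

0.74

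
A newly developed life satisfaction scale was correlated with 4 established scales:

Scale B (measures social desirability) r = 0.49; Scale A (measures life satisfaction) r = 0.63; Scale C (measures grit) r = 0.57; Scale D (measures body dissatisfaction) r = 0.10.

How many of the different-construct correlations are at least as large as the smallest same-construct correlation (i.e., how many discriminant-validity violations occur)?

0

Convergent (same construct = life satisfaction): Scale A.
Smallest convergent = 0.63. Discriminant values: 0.49, 0.57, 0.10; count ≥ 0.63 → 0.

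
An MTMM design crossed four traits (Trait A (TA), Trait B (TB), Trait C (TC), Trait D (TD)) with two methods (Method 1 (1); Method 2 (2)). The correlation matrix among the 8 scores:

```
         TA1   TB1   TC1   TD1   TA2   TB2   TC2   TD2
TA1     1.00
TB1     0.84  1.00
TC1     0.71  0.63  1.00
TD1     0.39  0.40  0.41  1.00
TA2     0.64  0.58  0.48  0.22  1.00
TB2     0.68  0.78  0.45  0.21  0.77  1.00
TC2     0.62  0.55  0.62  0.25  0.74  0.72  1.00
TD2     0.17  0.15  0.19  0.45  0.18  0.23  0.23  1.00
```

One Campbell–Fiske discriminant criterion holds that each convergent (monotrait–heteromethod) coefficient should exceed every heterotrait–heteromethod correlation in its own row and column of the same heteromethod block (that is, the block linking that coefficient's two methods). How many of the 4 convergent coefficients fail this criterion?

Checking each validity diagonal entry against its comparison values:
TA (methods 1·2): 0.64 vs {0.68, 0.58, 0.62, 0.48, 0.17, 0.22} → fail.
TB (methods 1·2): 0.78 vs {0.58, 0.68, 0.55, 0.45, 0.15, 0.21} → pass.
TC (methods 1·2): 0.62 vs {0.48, 0.62, 0.45, 0.55, 0.19, 0.25} → fail.
TD (methods 1·2): 0.45 vs {0.22, 0.17, 0.21, 0.15, 0.25, 0.19} → pass.
2 of 4 fail.

2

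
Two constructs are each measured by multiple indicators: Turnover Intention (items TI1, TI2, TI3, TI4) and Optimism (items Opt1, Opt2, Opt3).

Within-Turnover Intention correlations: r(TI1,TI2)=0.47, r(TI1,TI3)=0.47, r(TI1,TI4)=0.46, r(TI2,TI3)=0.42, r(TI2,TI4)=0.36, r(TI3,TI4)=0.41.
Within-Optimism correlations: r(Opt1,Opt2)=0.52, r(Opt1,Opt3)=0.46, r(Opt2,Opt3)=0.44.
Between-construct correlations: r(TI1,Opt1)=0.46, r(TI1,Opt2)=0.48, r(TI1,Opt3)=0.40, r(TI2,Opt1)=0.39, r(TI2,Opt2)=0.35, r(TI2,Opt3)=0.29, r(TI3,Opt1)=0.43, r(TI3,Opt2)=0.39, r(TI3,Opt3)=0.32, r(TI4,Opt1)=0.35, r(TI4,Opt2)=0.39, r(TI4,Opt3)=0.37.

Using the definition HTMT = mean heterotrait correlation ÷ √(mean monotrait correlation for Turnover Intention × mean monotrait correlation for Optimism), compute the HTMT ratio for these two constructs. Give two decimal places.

0.85

Mean heterotrait r = 4.62/12 = 0.3850.
Mean within-TI = 2.59/6 = 0.4317; mean within-Opt = 1.42/3 = 0.4733.
Geometric mean = √(0.4317 × 0.4733) = 0.4520.
HTMT = 0.3850 / 0.4520 = 0.85.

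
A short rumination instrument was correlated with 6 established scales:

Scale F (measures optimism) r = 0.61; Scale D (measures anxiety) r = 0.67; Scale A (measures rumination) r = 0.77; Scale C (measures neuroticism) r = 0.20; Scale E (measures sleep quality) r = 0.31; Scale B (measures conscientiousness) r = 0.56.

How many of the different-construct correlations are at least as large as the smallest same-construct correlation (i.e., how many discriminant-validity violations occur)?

Convergent (same construct = rumination): Scale A.
Smallest convergent = 0.77. Discriminant values: 0.61, 0.67, 0.20, 0.31, 0.56; count ≥ 0.77 → 0.

0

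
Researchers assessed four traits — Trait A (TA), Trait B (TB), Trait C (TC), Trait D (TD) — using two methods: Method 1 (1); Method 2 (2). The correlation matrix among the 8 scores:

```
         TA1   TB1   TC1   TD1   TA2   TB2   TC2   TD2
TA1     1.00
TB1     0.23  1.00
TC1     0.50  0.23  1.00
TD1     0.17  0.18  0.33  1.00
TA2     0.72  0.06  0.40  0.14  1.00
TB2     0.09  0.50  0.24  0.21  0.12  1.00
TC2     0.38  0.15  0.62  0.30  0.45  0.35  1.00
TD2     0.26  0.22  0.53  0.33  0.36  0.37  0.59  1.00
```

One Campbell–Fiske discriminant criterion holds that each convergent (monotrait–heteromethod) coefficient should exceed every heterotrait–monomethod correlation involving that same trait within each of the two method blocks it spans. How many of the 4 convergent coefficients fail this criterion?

Convergent coefficients and their comparison sets:
TA (methods 1·2): 0.72 vs {0.23, 0.12, 0.50, 0.45, 0.17, 0.36} → pass.
TB (methods 1·2): 0.50 vs {0.23, 0.12, 0.23, 0.35, 0.18, 0.37} → pass.
TC (methods 1·2): 0.62 vs {0.50, 0.45, 0.23, 0.35, 0.33, 0.59} → pass.
TD (methods 1·2): 0.33 vs {0.17, 0.36, 0.18, 0.37, 0.33, 0.59} → fail.
1 of 4 fail.

1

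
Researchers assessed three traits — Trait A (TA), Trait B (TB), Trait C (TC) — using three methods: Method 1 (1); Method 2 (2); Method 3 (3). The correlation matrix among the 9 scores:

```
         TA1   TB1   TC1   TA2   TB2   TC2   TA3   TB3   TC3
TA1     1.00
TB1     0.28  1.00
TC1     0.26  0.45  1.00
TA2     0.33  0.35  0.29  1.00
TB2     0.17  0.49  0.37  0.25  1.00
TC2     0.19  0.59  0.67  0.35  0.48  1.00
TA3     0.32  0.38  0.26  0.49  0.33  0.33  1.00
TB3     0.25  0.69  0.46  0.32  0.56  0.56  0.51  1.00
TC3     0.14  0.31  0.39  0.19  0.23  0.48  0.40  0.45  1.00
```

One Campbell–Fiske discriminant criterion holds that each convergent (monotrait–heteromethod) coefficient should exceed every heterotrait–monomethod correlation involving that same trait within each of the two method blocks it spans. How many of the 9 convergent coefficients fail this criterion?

Convergent coefficients and their comparison sets:
TA (methods 1·2): 0.33 vs {0.28, 0.25, 0.26, 0.35} → fail.
TA (methods 1·3): 0.32 vs {0.28, 0.51, 0.26, 0.40} → fail.
TA (methods 2·3): 0.49 vs {0.25, 0.51, 0.35, 0.40} → fail.
TB (methods 1·2): 0.49 vs {0.28, 0.25, 0.45, 0.48} → pass.
TB (methods 1·3): 0.69 vs {0.28, 0.51, 0.45, 0.45} → pass.
TB (methods 2·3): 0.56 vs {0.25, 0.51, 0.48, 0.45} → pass.
TC (methods 1·2): 0.67 vs {0.26, 0.35, 0.45, 0.48} → pass.
TC (methods 1·3): 0.39 vs {0.26, 0.40, 0.45, 0.45} → fail.
TC (methods 2·3): 0.48 vs {0.35, 0.40, 0.48, 0.45} → fail.
5 of 9 fail.

5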